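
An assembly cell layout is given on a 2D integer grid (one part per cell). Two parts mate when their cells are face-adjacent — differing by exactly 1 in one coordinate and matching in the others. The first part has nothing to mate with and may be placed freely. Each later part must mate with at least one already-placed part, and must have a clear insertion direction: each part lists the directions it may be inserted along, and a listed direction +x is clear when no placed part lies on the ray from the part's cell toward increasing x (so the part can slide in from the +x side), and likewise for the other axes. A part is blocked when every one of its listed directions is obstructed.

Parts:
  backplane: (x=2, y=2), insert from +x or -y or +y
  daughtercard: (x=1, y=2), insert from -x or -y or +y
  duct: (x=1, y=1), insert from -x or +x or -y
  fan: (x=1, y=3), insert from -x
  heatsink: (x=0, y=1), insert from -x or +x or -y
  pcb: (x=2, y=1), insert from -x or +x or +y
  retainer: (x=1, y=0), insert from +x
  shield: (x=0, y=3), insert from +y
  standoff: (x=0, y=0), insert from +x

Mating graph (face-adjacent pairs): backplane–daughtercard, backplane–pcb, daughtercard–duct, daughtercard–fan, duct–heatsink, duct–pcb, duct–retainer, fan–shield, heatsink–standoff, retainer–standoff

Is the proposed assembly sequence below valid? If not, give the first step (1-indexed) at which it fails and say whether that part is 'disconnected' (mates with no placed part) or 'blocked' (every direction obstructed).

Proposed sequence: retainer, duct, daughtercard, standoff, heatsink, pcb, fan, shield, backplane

1. retainer@(1, 0) [+x clear] — {retainer}
2. duct@(1, 1) [-x clear] — {duct, retainer}
3. daughtercard@(1, 2) [-x clear] — {daughtercard, duct, retainer}
4. standoff@(0, 0) — +x all obstructed ⇒ blocked

Invalid at step 4 (blocked)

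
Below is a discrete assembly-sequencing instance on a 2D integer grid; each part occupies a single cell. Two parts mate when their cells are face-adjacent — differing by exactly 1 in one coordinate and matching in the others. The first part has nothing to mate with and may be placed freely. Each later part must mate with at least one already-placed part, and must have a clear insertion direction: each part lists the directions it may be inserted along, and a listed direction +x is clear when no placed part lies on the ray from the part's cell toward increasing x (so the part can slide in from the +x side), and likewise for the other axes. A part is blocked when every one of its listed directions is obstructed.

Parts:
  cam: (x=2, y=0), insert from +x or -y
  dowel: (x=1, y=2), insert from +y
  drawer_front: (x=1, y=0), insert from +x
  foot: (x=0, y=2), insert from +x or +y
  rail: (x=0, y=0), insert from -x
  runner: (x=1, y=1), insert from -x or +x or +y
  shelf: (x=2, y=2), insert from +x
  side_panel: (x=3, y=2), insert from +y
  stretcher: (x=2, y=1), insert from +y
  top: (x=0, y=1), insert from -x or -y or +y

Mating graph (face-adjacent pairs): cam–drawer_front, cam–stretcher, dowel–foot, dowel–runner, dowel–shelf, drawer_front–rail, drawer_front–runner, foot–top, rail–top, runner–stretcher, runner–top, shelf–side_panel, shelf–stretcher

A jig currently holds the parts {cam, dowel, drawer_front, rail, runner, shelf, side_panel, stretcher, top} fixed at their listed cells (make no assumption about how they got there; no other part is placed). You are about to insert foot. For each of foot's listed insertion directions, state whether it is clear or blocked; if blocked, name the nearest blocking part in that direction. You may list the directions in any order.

+x: blocked by dowel; +y: clear

+x: nearest on ray is dowel@(1, 2) ⇒ blocked
+y: ray from foot(0, 2) has no placed part ⇒ clear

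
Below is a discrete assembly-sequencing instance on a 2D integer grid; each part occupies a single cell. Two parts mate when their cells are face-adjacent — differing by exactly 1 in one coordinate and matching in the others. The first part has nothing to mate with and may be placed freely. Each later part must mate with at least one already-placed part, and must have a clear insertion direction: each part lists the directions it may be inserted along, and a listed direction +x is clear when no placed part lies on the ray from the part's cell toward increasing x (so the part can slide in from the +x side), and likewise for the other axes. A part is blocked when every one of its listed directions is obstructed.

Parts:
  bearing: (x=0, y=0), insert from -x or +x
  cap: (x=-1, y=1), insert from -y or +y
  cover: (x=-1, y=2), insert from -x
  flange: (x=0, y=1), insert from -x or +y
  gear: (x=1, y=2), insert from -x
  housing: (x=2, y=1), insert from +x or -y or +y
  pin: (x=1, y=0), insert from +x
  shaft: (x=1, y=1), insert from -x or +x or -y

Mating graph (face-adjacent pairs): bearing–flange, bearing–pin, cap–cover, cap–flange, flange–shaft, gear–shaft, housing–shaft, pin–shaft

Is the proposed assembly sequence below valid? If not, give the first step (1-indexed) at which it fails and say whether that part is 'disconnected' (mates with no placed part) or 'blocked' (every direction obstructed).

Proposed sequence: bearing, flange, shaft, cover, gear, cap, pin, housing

Invalid at step 4 (disconnected)

1. bearing@(0, 0) [-x clear] — {bearing}
2. flange@(0, 1) [-x clear] — {bearing, flange}
3. shaft@(1, 1) [+x clear] — {bearing, flange, shaft}
4. cover@(-1, 2) — no placed neighbour ⇒ disconnected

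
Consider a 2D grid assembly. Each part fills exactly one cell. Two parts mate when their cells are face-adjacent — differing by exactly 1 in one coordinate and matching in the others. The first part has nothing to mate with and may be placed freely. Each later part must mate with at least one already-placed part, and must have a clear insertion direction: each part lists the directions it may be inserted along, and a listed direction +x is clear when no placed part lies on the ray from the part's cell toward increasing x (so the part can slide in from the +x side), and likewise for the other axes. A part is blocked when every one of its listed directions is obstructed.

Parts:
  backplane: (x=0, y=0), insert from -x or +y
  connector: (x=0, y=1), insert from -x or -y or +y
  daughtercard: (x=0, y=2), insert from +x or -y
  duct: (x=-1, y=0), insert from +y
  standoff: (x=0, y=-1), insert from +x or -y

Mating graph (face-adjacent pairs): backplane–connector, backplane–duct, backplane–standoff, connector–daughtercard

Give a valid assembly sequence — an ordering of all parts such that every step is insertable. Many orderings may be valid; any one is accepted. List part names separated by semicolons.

standoff; backplane; connector; daughtercard; duct

1. standoff@(0, -1) [+x clear] — {standoff}
2. backplane@(0, 0) [-x clear] — {backplane, standoff}
3. connector@(0, 1) [-x clear] — {backplane, connector, standoff}
4. daughtercard@(0, 2) [+x clear] — {backplane, connector, daughtercard, standoff}
5. duct@(-1, 0) [+y clear] — {backplane, connector, daughtercard, duct, standoff}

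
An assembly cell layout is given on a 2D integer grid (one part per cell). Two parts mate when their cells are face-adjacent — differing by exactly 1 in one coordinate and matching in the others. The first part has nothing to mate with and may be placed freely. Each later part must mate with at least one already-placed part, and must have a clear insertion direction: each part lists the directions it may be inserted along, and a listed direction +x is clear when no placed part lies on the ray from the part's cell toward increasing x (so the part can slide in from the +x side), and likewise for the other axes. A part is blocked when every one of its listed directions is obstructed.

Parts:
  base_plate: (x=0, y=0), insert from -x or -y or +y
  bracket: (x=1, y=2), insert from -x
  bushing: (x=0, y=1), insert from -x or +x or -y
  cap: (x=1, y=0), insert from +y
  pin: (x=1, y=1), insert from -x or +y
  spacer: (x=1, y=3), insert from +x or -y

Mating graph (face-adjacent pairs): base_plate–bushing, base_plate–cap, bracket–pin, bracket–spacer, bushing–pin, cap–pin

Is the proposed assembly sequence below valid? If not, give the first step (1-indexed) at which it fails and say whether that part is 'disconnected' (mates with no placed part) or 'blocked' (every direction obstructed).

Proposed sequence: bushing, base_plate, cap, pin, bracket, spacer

Valid

1. bushing@(0, 1) [-x clear] — {bushing}
2. base_plate@(0, 0) [-x clear] — {base_plate, bushing}
3. cap@(1, 0) [+y clear] — {base_plate, bushing, cap}
4. pin@(1, 1) [+y clear] — {base_plate, bushing, cap, pin}
5. bracket@(1, 2) [-x clear] — {base_plate, bracket, bushing, cap, pin}
6. spacer@(1, 3) [+x clear] — {base_plate, bracket, bushing, cap, pin, spacer}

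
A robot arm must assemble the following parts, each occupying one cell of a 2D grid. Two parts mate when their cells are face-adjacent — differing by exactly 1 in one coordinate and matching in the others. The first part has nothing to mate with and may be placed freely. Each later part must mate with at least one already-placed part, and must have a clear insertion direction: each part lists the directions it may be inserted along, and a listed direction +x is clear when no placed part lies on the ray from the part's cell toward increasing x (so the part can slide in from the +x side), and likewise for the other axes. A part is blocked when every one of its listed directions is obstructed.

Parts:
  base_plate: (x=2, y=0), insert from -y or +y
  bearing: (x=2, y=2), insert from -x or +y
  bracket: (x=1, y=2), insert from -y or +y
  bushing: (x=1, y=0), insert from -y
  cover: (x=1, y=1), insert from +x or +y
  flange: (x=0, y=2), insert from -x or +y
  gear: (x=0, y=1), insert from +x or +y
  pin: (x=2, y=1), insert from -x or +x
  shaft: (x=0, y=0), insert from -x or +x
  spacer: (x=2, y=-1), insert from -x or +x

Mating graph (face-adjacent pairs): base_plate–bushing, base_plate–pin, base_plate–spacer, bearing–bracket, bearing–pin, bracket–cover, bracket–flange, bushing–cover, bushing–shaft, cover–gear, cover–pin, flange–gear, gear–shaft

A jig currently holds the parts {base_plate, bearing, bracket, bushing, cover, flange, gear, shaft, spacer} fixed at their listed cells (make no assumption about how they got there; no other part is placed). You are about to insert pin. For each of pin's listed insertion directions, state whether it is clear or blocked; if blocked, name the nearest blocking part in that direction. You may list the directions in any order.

-x: nearest on ray is cover@(1, 1) ⇒ blocked
+x: ray from pin(2, 1) has no placed part ⇒ clear

+x: clear; -x: blocked by cover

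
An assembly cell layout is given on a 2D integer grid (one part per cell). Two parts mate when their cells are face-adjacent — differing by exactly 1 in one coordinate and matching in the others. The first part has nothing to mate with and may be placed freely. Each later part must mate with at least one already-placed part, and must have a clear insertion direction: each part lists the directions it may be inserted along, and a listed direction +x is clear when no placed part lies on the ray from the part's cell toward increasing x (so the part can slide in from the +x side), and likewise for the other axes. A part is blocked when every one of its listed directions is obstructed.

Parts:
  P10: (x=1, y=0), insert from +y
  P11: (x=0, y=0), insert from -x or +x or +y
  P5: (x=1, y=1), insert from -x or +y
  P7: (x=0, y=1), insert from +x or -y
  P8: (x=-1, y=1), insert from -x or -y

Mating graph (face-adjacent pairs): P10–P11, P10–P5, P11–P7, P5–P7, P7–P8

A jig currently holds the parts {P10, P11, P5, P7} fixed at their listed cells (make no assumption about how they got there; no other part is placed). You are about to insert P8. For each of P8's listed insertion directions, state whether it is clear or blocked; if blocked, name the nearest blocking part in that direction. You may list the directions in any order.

-x: ray from P8(-1, 1) has no placed part ⇒ clear
-y: ray from P8(-1, 1) has no placed part ⇒ clear

-x: clear; -y: clear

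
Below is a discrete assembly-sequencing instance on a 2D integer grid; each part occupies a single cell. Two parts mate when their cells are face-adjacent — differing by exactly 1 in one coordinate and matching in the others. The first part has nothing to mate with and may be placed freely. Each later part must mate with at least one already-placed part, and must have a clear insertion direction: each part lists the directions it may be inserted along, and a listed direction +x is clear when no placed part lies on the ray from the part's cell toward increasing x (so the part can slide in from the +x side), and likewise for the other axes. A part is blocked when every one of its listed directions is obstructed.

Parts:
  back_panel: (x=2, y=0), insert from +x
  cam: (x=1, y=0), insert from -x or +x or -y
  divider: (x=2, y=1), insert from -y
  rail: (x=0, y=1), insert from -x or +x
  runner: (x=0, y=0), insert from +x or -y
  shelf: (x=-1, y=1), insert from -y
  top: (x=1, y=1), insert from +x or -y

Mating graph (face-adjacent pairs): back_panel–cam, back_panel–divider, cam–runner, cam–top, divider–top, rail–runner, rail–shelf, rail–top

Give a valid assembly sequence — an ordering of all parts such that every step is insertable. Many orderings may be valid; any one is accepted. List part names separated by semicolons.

top; rail; cam; shelf; divider; back_panel; runner

1. top@(1, 1) [+x clear] — {top}
2. rail@(0, 1) [-x clear] — {rail, top}
3. cam@(1, 0) [-x clear] — {cam, rail, top}
4. shelf@(-1, 1) [-y clear] — {cam, rail, shelf, top}
5. divider@(2, 1) [-y clear] — {cam, divider, rail, shelf, top}
6. back_panel@(2, 0) [+x clear] — {back_panel, cam, divider, rail, shelf, top}
7. runner@(0, 0) [-y clear] — {back_panel, cam, divider, rail, runner, shelf, top}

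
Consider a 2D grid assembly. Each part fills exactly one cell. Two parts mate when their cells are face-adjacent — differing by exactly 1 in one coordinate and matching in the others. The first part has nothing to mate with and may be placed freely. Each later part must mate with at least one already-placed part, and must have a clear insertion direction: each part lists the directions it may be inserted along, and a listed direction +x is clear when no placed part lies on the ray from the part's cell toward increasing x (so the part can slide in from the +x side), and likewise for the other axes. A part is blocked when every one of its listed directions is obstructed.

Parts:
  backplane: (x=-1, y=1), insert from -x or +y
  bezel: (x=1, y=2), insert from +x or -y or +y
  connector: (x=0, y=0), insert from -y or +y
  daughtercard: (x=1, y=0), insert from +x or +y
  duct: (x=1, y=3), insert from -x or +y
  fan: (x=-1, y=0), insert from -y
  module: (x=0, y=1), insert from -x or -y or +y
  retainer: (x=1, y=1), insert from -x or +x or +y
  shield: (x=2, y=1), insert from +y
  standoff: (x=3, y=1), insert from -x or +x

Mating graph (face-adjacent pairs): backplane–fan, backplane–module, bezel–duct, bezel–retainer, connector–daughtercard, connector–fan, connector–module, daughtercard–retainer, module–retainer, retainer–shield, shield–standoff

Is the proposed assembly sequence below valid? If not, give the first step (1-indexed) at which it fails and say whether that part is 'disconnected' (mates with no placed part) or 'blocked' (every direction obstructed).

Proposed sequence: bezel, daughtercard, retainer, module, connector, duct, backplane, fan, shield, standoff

Invalid at step 2 (disconnected)

1. bezel@(1, 2) [+x clear] — {bezel}
2. daughtercard@(1, 0) — no placed neighbour ⇒ disconnected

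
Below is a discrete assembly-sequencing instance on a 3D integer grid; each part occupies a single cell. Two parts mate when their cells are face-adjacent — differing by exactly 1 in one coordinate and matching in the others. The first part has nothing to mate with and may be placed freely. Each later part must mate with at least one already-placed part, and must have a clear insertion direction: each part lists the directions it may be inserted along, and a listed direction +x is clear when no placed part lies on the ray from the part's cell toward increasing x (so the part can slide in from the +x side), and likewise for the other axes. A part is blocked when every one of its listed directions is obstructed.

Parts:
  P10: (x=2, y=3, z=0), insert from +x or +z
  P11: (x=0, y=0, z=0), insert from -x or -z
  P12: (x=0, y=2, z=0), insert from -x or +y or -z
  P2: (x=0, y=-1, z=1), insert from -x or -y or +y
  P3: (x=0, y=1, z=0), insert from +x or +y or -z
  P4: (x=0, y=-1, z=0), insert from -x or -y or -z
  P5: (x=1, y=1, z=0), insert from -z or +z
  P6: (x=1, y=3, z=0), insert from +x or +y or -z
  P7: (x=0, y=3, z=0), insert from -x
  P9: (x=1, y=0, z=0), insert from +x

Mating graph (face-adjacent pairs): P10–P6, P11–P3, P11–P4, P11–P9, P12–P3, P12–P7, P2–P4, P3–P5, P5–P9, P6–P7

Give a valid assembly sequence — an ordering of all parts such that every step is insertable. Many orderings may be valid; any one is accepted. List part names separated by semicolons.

1. P5@(1, 1, 0) [-z clear] — {P5}
2. P9@(1, 0, 0) [+x clear] — {P5, P9}
3. P11@(0, 0, 0) [-x clear] — {P11, P5, P9}
4. P4@(0, -1, 0) [-x clear] — {P11, P4, P5, P9}
5. P2@(0, -1, 1) [-x clear] — {P11, P2, P4, P5, P9}
6. P3@(0, 1, 0) [+y clear] — {P11, P2, P3, P4, P5, P9}
7. P12@(0, 2, 0) [-x clear] — {P11, P12, P2, P3, P4, P5, P9}
8. P7@(0, 3, 0) [-x clear] — {P11, P12, P2, P3, P4, P5, P7, P9}
9. P6@(1, 3, 0) [+x clear] — {P11, P12, P2, P3, P4, P5, P6, P7, P9}
10. P10@(2, 3, 0) [+x clear] — {P10, P11, P12, P2, P3, P4, P5, P6, P7, P9}

P5; P9; P11; P4; P2; P3; P12; P7; P6; P10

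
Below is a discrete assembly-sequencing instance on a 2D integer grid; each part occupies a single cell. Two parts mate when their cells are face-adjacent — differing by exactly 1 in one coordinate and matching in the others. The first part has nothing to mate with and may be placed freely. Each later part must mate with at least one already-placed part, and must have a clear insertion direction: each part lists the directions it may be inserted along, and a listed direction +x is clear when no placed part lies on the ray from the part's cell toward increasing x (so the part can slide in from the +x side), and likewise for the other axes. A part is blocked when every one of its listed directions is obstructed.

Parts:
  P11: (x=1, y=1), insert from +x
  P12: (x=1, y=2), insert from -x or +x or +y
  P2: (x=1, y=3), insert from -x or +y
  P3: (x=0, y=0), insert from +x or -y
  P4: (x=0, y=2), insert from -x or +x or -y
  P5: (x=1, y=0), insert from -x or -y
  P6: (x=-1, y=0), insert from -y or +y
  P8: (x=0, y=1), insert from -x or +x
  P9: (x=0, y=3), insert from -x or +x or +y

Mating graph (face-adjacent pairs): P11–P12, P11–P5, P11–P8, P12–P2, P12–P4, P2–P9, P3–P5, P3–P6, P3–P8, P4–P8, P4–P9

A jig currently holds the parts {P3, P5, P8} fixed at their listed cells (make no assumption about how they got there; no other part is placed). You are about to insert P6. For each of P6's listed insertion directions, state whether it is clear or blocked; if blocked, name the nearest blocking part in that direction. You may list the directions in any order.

-y: ray from P6(-1, 0) has no placed part ⇒ clear
+y: ray from P6(-1, 0) has no placed part ⇒ clear

+y: clear; -y: clear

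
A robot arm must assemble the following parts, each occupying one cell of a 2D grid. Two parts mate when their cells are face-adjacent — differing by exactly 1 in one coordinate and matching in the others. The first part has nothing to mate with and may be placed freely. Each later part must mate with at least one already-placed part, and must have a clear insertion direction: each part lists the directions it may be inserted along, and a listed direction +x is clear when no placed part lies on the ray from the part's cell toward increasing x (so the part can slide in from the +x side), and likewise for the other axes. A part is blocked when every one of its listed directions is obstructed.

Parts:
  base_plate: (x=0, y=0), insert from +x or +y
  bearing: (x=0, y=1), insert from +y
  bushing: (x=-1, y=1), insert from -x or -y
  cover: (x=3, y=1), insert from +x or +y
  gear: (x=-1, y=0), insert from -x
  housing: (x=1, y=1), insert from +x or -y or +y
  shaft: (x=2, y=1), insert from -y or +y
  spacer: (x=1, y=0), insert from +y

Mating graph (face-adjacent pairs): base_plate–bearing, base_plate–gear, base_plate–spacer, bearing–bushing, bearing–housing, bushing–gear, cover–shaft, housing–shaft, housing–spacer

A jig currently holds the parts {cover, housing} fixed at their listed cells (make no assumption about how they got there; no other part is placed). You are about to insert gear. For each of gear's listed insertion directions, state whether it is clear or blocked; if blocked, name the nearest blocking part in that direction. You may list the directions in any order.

-x: ray from gear(-1, 0) has no placed part ⇒ clear

-x: clear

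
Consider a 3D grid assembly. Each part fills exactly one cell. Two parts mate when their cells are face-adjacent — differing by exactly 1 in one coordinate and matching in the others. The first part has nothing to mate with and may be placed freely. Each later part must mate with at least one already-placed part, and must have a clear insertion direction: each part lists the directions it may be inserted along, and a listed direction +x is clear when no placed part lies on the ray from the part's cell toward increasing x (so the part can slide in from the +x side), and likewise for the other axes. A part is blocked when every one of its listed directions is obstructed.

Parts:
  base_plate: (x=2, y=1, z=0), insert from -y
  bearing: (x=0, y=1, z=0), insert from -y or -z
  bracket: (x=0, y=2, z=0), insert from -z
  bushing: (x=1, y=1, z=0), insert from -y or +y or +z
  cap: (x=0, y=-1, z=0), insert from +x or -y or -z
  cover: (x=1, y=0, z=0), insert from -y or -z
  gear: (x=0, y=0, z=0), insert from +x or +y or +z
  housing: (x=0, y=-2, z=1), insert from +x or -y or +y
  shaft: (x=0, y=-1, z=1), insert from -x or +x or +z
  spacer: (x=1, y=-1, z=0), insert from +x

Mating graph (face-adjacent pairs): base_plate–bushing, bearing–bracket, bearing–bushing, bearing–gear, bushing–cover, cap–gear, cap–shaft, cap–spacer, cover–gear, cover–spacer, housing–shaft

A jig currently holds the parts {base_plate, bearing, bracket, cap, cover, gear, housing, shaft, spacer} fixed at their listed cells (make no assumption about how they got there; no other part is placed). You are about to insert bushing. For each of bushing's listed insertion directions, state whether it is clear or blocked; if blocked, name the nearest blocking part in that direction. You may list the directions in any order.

+y: clear; +z: clear; -y: blocked by cover

-y: nearest on ray is cover@(1, 0, 0) ⇒ blocked
+y: ray from bushing(1, 1, 0) has no placed part ⇒ clear
+z: ray from bushing(1, 1, 0) has no placed part ⇒ clear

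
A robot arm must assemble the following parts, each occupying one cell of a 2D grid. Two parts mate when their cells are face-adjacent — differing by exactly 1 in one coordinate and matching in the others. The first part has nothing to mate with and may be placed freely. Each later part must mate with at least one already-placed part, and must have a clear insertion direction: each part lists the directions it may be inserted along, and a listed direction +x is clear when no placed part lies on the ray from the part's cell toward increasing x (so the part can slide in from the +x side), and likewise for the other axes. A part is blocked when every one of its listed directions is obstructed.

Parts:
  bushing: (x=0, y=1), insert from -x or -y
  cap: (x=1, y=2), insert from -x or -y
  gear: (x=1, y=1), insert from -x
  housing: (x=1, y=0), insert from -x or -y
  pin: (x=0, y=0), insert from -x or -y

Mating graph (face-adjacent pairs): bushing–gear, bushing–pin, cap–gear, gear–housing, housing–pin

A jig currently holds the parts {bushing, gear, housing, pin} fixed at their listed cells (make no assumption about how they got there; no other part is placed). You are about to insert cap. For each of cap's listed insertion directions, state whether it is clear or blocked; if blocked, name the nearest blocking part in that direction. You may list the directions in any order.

-x: ray from cap(1, 2) has no placed part ⇒ clear
-y: nearest on ray is gear@(1, 1) ⇒ blocked

-x: clear; -y: blocked by gear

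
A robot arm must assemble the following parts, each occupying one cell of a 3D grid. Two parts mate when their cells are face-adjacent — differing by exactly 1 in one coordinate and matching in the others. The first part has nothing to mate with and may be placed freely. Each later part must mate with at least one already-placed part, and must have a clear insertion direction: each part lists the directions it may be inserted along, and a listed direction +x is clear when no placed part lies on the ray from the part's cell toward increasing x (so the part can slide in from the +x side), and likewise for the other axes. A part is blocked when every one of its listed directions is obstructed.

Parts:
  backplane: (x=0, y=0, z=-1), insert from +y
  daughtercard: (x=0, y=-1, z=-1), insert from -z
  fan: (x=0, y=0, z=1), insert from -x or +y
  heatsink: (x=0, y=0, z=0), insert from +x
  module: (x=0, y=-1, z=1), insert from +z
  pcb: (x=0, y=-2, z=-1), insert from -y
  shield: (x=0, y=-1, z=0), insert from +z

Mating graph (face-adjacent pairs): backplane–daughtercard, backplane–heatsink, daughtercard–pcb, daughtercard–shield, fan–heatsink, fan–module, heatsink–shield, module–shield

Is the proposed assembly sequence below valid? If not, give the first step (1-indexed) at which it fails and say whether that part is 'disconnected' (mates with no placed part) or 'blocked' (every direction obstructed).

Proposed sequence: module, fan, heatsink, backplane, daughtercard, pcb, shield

Invalid at step 7 (blocked)

1. module@(0, -1, 1) [+z clear] — {module}
2. fan@(0, 0, 1) [-x clear] — {fan, module}
3. heatsink@(0, 0, 0) [+x clear] — {fan, heatsink, module}
4. backplane@(0, 0, -1) [+y clear] — {backplane, fan, heatsink, module}
5. daughtercard@(0, -1, -1) [-z clear] — {backplane, daughtercard, fan, heatsink, module}
6. pcb@(0, -2, -1) [-y clear] — {backplane, daughtercard, fan, heatsink, module, pcb}
7. shield@(0, -1, 0) — +z all obstructed ⇒ blocked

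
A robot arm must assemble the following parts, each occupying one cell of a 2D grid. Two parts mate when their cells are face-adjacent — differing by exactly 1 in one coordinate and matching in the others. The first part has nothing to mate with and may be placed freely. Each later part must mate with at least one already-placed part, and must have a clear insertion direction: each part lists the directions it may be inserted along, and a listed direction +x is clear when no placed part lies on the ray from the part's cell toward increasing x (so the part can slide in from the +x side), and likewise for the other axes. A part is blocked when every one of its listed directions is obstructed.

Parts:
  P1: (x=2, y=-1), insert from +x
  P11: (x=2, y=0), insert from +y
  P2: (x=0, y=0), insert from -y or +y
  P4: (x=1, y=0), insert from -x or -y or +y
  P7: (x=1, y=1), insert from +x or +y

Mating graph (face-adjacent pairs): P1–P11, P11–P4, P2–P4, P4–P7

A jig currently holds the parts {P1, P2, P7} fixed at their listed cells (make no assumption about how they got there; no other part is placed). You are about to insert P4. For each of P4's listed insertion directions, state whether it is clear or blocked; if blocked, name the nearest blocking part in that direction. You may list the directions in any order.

-x: nearest on ray is P2@(0, 0) ⇒ blocked
-y: ray from P4(1, 0) has no placed part ⇒ clear
+y: nearest on ray is P7@(1, 1) ⇒ blocked

+y: blocked by P7; -x: blocked by P2; -y: clear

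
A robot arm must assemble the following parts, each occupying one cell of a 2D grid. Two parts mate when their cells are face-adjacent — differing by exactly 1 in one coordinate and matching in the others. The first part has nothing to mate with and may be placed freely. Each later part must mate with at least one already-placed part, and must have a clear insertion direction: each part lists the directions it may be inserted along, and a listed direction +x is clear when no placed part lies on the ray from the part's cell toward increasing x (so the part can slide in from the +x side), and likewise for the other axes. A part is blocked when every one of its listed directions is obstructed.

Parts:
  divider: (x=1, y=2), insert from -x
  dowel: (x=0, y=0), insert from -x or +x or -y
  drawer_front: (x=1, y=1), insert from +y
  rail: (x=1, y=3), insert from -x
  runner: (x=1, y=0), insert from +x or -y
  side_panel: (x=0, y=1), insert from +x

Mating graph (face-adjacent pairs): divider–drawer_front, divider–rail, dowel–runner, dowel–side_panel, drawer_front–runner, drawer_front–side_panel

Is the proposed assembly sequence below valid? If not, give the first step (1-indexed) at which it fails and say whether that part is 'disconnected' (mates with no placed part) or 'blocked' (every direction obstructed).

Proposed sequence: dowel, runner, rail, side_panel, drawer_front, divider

Invalid at step 3 (disconnected)

1. dowel@(0, 0) [-x clear] — {dowel}
2. runner@(1, 0) [+x clear] — {dowel, runner}
3. rail@(1, 3) — no placed neighbour ⇒ disconnected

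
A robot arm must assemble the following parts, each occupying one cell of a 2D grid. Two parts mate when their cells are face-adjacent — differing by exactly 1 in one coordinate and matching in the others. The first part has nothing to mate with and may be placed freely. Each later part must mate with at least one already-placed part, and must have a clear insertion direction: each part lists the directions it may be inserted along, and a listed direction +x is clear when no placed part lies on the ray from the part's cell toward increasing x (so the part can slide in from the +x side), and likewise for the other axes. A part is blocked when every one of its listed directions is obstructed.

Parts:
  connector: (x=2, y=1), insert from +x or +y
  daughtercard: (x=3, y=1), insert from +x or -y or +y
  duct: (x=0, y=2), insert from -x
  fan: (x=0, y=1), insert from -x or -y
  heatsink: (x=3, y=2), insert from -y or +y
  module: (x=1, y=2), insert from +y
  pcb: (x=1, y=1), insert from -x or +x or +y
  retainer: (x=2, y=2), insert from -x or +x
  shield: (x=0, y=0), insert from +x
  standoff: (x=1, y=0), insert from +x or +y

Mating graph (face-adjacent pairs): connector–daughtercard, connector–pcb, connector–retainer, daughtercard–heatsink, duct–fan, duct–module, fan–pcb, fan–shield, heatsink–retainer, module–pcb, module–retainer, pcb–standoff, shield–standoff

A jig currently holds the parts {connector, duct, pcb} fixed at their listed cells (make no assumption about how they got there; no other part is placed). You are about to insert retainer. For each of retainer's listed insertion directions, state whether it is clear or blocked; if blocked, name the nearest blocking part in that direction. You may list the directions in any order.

-x: nearest on ray is duct@(0, 2) ⇒ blocked
+x: ray from retainer(2, 2) has no placed part ⇒ clear

+x: clear; -x: blocked by duct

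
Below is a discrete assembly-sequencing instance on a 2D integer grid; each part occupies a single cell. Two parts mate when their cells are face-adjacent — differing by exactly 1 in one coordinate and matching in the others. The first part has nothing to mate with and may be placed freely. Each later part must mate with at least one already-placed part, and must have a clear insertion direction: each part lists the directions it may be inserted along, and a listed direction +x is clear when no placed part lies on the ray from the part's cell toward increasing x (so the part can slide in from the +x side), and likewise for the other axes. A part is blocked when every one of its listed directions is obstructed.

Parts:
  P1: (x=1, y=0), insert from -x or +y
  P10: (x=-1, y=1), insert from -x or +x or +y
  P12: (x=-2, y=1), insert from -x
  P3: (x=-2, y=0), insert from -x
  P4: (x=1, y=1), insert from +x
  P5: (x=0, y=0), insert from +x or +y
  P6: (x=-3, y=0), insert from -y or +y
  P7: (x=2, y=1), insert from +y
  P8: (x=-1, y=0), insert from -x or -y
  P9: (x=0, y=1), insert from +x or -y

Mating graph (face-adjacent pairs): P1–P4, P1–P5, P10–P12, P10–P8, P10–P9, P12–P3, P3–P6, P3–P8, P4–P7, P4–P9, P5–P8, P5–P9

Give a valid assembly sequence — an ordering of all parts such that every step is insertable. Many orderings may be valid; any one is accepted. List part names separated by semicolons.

P3; P12; P6; P10; P9; P8; P5; P1; P4; P7

1. P3@(-2, 0) [-x clear] — {P3}
2. P12@(-2, 1) [-x clear] — {P12, P3}
3. P6@(-3, 0) [-y clear] — {P12, P3, P6}
4. P10@(-1, 1) [+x clear] — {P10, P12, P3, P6}
5. P9@(0, 1) [+x clear] — {P10, P12, P3, P6, P9}
6. P8@(-1, 0) [-y clear] — {P10, P12, P3, P6, P8, P9}
7. P5@(0, 0) [+x clear] — {P10, P12, P3, P5, P6, P8, P9}
8. P1@(1, 0) [+y clear] — {P1, P10, P12, P3, P5, P6, P8, P9}
9. P4@(1, 1) [+x clear] — {P1, P10, P12, P3, P4, P5, P6, P8, P9}
10. P7@(2, 1) [+y clear] — {P1, P10, P12, P3, P4, P5, P6, P7, P8, P9}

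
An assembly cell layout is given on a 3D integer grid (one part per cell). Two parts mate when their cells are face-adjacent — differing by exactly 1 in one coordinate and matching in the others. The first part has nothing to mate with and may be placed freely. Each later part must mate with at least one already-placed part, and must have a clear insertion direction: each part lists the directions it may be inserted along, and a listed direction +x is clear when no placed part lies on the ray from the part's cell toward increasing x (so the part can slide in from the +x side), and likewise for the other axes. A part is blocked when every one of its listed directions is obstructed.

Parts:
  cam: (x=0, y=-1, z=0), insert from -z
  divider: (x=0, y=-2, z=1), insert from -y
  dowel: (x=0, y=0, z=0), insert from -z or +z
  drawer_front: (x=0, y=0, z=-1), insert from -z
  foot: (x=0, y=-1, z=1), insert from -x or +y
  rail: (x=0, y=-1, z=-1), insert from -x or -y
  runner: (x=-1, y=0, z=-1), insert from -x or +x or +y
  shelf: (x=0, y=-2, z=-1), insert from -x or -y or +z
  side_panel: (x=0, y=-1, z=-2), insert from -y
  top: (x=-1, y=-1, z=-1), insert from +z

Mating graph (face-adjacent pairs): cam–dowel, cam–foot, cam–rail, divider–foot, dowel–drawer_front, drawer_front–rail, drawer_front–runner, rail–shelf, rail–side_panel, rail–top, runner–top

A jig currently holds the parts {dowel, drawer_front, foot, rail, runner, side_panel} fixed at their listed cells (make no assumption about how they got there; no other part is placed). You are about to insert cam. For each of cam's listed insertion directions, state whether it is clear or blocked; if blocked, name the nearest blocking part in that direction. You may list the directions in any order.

-z: blocked by rail

-z: nearest on ray is rail@(0, -1, -1) ⇒ blocked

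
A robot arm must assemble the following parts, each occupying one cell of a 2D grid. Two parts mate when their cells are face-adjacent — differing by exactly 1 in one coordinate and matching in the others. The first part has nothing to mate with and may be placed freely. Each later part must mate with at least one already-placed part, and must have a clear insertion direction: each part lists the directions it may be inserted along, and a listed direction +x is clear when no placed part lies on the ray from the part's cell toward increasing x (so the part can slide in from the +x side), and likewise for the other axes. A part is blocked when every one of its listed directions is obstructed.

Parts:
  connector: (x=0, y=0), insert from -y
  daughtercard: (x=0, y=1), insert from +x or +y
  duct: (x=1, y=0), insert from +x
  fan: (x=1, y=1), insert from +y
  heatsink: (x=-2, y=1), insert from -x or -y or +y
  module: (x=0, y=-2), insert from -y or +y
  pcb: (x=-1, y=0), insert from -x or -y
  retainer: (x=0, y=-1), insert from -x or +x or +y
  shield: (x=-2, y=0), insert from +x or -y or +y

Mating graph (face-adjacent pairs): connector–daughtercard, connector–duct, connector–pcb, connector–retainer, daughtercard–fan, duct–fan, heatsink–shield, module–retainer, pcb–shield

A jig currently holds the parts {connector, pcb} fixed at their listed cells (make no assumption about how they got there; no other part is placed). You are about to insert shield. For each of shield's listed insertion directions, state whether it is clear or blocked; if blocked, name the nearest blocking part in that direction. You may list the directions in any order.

+x: blocked by pcb; +y: clear; -y: clear

+x: nearest on ray is pcb@(-1, 0) ⇒ blocked
-y: ray from shield(-2, 0) has no placed part ⇒ clear
+y: ray from shield(-2, 0) has no placed part ⇒ clear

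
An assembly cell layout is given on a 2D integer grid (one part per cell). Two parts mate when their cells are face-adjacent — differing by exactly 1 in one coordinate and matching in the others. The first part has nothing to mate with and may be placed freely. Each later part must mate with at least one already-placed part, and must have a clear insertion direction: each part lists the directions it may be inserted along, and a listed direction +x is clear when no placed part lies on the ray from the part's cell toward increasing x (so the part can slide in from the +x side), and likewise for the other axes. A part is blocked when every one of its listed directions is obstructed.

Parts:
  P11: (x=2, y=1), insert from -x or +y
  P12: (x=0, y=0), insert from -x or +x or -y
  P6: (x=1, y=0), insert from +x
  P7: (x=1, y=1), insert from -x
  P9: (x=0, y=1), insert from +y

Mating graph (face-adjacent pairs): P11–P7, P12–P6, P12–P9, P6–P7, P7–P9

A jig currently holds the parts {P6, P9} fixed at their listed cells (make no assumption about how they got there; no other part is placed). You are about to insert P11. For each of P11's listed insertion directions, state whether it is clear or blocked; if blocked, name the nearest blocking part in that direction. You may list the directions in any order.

-x: nearest on ray is P9@(0, 1) ⇒ blocked
+y: ray from P11(2, 1) has no placed part ⇒ clear

+y: clear; -x: blocked by P9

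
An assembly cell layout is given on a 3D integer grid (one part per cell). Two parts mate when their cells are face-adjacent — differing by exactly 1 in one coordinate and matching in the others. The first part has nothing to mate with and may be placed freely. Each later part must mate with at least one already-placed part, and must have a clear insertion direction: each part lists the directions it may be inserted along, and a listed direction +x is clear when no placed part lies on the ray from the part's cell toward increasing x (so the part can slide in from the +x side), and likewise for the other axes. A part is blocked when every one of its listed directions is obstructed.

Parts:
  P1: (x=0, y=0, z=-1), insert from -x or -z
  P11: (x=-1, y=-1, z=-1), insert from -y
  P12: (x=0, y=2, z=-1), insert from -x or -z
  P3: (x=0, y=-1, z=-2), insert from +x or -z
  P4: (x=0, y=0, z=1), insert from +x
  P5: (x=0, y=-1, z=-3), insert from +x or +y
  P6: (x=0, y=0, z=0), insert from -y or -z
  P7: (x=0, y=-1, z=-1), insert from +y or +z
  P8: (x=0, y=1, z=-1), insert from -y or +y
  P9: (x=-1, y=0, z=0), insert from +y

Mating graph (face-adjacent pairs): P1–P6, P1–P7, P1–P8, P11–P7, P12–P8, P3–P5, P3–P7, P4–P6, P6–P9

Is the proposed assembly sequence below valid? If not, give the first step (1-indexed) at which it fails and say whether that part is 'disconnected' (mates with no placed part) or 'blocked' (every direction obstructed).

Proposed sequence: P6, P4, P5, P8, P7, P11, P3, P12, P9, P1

1. P6@(0, 0, 0) [-y clear] — {P6}
2. P4@(0, 0, 1) [+x clear] — {P4, P6}
3. P5@(0, -1, -3) — no placed neighbour ⇒ disconnected

Invalid at step 3 (disconnected)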